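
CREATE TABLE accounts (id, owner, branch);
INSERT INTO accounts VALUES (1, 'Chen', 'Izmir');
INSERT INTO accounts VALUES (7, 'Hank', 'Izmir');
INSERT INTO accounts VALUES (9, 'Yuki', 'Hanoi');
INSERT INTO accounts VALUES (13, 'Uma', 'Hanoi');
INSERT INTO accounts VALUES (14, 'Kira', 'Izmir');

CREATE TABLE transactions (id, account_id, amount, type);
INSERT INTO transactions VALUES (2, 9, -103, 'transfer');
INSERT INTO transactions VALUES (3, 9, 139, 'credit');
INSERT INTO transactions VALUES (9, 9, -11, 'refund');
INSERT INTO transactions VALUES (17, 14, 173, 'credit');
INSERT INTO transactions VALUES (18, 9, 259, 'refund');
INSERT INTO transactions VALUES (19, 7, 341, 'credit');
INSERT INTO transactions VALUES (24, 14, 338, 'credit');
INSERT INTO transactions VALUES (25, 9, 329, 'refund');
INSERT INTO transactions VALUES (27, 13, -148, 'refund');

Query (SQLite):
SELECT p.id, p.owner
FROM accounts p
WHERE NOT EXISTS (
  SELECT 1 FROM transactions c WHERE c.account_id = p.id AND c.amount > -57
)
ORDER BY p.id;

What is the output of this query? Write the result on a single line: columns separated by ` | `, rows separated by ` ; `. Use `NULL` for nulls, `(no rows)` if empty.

1 | Chen ; 13 | Uma

For each accounts row, check whether any transactions with matching account_id has amount > -57.
Keep rows where that is false.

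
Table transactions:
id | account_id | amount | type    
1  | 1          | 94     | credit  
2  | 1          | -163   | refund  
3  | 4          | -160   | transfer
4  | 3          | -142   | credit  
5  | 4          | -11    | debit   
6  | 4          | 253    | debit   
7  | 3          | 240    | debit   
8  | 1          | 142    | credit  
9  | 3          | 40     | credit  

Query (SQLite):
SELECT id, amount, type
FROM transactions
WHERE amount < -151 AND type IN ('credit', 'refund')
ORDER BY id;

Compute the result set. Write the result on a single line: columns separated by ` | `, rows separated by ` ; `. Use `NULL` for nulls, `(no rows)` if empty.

amount < -151: ids {2, 3}
type IN ('credit', 'refund'): ids {1, 2, 4, 8, 9}
Combine with AND.

2 | -163 | refund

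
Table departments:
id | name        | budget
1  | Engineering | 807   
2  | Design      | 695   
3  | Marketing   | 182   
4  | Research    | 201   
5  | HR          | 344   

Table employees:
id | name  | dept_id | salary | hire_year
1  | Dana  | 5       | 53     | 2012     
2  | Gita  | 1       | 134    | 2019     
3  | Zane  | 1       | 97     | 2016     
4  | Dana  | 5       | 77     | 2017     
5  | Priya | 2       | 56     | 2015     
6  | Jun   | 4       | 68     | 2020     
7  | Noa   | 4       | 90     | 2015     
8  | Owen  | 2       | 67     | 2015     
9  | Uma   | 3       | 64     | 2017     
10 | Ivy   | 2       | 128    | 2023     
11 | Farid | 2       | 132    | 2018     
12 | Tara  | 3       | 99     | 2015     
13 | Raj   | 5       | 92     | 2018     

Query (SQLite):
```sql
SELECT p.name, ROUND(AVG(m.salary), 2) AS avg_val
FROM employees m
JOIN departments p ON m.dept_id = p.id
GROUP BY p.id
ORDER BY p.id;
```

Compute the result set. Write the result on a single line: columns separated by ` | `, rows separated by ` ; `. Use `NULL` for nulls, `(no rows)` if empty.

Join each employees row to its departments via dept_id.
Group joined rows by departments.id; compute ROUND(AVG(m.salary), 2) per group.
  1: ids {2, 3} → ROUND(AVG(m.salary), 2)=115.5
  2: ids {5, 8, 10, 11} → ROUND(AVG(m.salary), 2)=95.75
  3: ids {9, 12} → ROUND(AVG(m.salary), 2)=81.5
  4: ids {6, 7} → ROUND(AVG(m.salary), 2)=79
  5: ids {1, 4, 13} → ROUND(AVG(m.salary), 2)=74

Engineering | 115.5 ; Design | 95.75 ; Marketing | 81.5 ; Research | 79 ; HR | 74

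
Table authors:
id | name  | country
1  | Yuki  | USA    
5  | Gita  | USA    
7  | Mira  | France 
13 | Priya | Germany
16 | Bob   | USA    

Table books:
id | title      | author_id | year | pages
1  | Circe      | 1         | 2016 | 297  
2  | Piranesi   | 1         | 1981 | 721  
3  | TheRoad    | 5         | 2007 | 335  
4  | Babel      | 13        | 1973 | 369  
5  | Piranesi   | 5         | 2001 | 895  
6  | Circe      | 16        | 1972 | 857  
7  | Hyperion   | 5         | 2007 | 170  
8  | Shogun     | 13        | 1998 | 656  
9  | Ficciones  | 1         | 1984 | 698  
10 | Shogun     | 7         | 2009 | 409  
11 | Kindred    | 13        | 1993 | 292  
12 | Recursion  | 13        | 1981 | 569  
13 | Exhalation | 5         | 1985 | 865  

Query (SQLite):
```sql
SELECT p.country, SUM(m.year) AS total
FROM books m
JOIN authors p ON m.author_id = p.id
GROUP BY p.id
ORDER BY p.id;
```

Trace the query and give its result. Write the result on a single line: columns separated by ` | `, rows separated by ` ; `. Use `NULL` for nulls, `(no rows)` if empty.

Join each books row to its authors via author_id.
Group joined rows by authors.id; compute SUM(m.year) per group.
  1: ids {1, 2, 9} → SUM(m.year)=5981
  5: ids {3, 5, 7, 13} → SUM(m.year)=8000
  7: ids {10} → SUM(m.year)=2009
  13: ids {4, 8, 11, 12} → SUM(m.year)=7945
  16: ids {6} → SUM(m.year)=1972

USA | 5981 ; USA | 8000 ; France | 2009 ; Germany | 7945 ; USA | 1972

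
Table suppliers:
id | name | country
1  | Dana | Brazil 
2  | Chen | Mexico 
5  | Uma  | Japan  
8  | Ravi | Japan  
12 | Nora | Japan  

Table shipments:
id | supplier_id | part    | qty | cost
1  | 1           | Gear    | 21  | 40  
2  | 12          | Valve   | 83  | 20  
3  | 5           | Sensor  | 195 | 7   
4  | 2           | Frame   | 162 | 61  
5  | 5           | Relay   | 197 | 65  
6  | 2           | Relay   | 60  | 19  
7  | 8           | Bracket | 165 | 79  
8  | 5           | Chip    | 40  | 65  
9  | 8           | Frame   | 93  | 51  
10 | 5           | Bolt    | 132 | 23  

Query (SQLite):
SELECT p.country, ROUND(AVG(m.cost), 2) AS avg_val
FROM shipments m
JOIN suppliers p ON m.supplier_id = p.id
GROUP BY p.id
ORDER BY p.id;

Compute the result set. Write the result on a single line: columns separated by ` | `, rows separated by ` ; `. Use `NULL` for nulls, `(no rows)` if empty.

Brazil | 40 ; Mexico | 40 ; Japan | 40 ; Japan | 65 ; Japan | 20

Join each shipments row to its suppliers via supplier_id.
Group joined rows by suppliers.id; compute ROUND(AVG(m.cost), 2) per group.
  1: ids {1} → ROUND(AVG(m.cost), 2)=40
  2: ids {4, 6} → ROUND(AVG(m.cost), 2)=40
  5: ids {3, 5, 8, 10} → ROUND(AVG(m.cost), 2)=40
  8: ids {7, 9} → ROUND(AVG(m.cost), 2)=65
  12: ids {2} → ROUND(AVG(m.cost), 2)=20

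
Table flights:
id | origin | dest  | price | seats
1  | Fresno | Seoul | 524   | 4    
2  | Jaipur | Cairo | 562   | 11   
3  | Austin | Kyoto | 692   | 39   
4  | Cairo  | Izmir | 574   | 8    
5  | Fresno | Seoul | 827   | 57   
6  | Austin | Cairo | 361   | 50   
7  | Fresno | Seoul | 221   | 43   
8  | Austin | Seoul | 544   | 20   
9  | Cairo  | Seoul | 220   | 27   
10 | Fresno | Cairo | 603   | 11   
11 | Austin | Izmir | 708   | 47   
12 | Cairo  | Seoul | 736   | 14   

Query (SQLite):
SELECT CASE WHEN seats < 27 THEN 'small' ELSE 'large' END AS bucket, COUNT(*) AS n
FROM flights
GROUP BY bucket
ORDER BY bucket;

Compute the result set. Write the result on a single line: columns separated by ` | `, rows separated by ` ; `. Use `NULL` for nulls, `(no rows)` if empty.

Bucket rows by seats < 27 → 'small' else 'large'; count each bucket.

large | 6 ; small | 6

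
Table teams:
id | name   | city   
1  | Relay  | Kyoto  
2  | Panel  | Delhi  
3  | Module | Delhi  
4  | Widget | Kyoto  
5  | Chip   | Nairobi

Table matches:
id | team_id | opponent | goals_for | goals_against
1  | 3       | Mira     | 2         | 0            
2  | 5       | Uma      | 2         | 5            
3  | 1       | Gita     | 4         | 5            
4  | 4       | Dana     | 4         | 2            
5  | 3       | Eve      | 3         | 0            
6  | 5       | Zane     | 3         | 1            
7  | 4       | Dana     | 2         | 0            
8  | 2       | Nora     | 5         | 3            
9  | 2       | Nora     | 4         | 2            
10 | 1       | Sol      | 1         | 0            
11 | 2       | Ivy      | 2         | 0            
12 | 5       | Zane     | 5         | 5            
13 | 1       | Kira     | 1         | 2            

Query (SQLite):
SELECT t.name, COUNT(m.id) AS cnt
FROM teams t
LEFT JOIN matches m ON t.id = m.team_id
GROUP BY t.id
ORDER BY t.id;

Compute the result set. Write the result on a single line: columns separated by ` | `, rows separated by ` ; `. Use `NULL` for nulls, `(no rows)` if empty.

LEFT JOIN keeps every teams row; unmatched ones get NULL for matches columns.
Group by teams.id and compute COUNT(m.id). COUNT(col) of an all-NULL group is 0.
  1: ids {3, 10, 13} → COUNT(m.id)=3
  2: ids {8, 9, 11} → COUNT(m.id)=3
  3: ids {1, 5} → COUNT(m.id)=2
  4: ids {4, 7} → COUNT(m.id)=2
  5: ids {2, 6, 12} → COUNT(m.id)=3

Relay | 3 ; Panel | 3 ; Module | 2 ; Widget | 2 ; Chip | 3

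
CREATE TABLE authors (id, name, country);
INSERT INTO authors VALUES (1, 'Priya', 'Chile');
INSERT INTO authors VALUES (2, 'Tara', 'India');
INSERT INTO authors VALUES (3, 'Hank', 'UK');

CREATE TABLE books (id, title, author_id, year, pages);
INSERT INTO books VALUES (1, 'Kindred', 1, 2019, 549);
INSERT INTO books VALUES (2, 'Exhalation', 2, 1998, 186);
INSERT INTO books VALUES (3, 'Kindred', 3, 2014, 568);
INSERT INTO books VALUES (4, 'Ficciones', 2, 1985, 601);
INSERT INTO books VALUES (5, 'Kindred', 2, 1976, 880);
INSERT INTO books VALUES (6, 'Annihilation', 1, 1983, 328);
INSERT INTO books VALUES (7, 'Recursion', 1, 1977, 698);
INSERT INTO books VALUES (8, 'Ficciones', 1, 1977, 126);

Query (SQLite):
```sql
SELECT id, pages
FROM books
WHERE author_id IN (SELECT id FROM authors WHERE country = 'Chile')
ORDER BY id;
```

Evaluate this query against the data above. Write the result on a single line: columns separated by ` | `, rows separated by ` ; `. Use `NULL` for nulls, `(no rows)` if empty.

Inner query: authors.id where country = 'Chile'.
Outer: keep books rows whose author_id is in that set.
Inner query → {1}

1 | 549 ; 6 | 328 ; 7 | 698 ; 8 | 126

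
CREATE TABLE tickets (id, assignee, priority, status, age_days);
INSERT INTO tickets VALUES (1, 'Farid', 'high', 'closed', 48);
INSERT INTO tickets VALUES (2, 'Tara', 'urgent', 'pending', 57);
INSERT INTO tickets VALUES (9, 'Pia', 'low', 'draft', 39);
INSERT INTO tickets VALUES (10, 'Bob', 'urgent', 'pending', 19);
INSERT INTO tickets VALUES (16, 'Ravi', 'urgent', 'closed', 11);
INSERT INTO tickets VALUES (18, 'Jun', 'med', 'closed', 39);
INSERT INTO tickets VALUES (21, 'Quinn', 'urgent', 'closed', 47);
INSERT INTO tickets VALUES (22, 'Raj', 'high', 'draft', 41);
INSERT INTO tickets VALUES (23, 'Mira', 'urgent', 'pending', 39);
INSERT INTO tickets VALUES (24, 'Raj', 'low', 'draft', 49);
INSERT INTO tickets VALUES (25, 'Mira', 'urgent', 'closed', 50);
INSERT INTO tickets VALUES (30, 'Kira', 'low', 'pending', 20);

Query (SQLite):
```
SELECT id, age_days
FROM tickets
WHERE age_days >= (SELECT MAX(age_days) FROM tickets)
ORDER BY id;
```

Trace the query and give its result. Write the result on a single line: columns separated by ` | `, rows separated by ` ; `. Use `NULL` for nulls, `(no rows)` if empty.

Scalar subquery: MAX(age_days) over all tickets rows = 57.
Keep rows where age_days >= that value.

2 | 57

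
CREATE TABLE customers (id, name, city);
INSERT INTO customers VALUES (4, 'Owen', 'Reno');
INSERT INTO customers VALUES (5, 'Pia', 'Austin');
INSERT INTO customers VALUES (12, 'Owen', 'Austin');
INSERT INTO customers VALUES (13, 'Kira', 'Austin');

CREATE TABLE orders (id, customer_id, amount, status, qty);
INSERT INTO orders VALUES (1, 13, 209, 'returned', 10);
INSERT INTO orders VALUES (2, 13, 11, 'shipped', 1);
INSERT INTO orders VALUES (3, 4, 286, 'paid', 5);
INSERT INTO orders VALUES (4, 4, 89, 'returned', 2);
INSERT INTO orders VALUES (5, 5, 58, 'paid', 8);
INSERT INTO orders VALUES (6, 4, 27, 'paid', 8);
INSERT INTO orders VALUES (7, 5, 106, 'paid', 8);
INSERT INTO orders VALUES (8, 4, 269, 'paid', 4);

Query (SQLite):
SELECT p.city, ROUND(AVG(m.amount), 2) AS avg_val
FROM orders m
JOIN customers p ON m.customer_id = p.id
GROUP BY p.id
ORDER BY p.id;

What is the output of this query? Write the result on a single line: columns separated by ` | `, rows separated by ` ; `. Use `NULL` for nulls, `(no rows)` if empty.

Join each orders row to its customers via customer_id.
Group joined rows by customers.id; compute ROUND(AVG(m.amount), 2) per group.
  4: ids {3, 4, 6, 8} → ROUND(AVG(m.amount), 2)=167.75
  5: ids {5, 7} → ROUND(AVG(m.amount), 2)=82
  13: ids {1, 2} → ROUND(AVG(m.amount), 2)=110

Reno | 167.75 ; Austin | 82 ; Austin | 110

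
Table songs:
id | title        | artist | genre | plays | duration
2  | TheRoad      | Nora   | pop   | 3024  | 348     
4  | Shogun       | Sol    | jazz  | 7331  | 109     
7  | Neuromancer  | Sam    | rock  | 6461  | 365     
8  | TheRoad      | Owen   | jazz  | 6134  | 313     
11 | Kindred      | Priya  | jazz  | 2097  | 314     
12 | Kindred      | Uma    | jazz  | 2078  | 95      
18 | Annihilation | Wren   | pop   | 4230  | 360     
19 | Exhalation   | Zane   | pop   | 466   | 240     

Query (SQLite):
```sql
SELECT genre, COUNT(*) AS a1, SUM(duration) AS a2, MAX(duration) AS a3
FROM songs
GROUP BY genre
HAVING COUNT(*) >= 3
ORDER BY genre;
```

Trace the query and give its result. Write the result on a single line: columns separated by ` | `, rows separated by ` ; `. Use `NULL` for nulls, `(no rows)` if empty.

jazz | 4 | 831 | 314 ; pop | 3 | 948 | 360

Group songs by genre.
Per group compute: COUNT(*), SUM(duration), MAX(duration).
HAVING: drop groups with fewer than 3 rows.
  jazz: ids {4, 8, 11, 12} → COUNT(*)=4, SUM(duration)=831, MAX(duration)=314
  pop: ids {2, 18, 19} → COUNT(*)=3, SUM(duration)=948, MAX(duration)=360
  rock: ids {7} → COUNT(*)=1, SUM(duration)=365, MAX(duration)=365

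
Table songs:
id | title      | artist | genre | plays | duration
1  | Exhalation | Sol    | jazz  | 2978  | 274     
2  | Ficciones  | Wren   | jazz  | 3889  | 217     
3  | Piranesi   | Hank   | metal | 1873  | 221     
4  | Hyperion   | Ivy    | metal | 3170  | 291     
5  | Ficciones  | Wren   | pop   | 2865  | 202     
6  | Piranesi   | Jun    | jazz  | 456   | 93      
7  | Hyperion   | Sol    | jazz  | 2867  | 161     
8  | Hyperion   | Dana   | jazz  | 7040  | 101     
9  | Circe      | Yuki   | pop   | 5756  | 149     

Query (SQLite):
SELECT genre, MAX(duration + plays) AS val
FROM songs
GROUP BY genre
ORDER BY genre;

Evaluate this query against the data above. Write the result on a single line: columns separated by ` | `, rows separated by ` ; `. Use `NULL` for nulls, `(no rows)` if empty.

jazz | 7141 ; metal | 3461 ; pop | 5905

For each row compute duration + plays.
Group by genre; take MAX of the expression per group.
  jazz: ids {1, 2, 6, 7, 8} → MAX(duration + plays)=7141
  metal: ids {3, 4} → MAX(duration + plays)=3461
  pop: ids {5, 9} → MAX(duration + plays)=5905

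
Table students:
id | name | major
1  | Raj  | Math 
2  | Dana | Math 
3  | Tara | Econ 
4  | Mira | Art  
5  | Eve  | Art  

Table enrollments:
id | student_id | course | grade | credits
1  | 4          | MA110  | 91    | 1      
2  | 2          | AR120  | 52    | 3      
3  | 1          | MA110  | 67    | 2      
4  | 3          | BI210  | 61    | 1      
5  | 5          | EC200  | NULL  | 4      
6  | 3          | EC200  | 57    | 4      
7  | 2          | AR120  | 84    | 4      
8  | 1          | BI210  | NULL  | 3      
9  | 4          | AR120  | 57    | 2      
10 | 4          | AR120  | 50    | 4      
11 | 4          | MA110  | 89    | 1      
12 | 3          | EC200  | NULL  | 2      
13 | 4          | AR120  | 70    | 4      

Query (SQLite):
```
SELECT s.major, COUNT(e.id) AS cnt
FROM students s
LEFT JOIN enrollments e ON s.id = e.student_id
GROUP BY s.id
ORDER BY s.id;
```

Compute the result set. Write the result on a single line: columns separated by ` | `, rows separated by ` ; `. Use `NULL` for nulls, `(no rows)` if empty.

LEFT JOIN keeps every students row; unmatched ones get NULL for enrollments columns.
Group by students.id and compute COUNT(e.id). COUNT(col) of an all-NULL group is 0.
  1: ids {3, 8} → COUNT(e.id)=2
  2: ids {2, 7} → COUNT(e.id)=2
  3: ids {4, 6, 12} → COUNT(e.id)=3
  4: ids {1, 9, 10, 11, 13} → COUNT(e.id)=5
  5: ids {5} → COUNT(e.id)=1

Math | 2 ; Math | 2 ; Econ | 3 ; Art | 5 ; Art | 1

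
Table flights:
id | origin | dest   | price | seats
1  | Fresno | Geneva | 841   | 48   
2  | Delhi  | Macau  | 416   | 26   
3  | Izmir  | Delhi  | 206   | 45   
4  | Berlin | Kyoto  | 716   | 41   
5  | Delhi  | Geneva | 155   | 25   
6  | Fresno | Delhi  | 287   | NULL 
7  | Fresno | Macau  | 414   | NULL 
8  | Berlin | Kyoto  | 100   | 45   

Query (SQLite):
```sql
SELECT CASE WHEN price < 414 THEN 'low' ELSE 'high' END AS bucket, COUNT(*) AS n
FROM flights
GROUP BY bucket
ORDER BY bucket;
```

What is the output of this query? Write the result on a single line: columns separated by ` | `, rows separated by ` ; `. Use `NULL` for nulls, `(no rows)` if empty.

Bucket rows by price < 414 → 'low' else 'high'; count each bucket.

high | 4 ; low | 4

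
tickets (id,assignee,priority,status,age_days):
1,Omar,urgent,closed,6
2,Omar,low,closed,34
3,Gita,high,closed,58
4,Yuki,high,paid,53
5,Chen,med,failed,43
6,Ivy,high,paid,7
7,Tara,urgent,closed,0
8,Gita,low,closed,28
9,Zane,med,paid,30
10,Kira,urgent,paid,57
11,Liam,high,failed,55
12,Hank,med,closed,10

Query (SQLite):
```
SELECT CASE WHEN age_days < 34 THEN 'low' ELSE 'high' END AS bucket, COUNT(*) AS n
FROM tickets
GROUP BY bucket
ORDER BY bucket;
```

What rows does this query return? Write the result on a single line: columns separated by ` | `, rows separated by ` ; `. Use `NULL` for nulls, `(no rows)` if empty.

high | 6 ; low | 6

Bucket rows by age_days < 34 → 'low' else 'high'; count each bucket.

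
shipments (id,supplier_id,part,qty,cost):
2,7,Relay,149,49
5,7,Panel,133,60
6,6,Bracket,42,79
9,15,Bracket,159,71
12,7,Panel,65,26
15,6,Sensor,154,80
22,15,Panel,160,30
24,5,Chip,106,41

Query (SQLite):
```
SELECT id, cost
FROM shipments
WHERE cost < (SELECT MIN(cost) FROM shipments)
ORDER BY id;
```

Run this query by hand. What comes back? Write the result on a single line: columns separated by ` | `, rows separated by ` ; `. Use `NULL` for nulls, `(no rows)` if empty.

(no rows)

Scalar subquery: MIN(cost) over all shipments rows = 26.
Keep rows where cost < that value.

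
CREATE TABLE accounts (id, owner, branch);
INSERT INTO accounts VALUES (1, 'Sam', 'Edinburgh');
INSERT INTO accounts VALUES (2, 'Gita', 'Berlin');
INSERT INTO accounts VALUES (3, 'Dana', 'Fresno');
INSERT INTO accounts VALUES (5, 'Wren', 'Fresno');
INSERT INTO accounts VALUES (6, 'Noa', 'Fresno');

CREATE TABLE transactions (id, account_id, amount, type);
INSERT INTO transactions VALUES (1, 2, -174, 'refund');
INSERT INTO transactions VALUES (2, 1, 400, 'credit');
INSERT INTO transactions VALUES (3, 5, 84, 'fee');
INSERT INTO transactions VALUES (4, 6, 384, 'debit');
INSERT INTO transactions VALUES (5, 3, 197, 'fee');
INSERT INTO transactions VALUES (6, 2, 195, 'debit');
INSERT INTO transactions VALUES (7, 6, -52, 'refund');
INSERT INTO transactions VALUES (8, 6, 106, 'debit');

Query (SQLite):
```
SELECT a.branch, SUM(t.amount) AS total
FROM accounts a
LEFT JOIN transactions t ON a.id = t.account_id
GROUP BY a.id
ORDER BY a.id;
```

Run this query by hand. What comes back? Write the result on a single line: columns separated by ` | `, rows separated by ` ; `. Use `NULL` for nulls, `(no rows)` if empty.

LEFT JOIN keeps every accounts row; unmatched ones get NULL for transactions columns.
Group by accounts.id and compute SUM(t.amount). SUM over an all-NULL group is NULL.
  1: ids {2} → SUM(t.amount)=400
  2: ids {1, 6} → SUM(t.amount)=21
  3: ids {5} → SUM(t.amount)=197
  5: ids {3} → SUM(t.amount)=84
  6: ids {4, 7, 8} → SUM(t.amount)=438

Edinburgh | 400 ; Berlin | 21 ; Fresno | 197 ; Fresno | 84 ; Fresno | 438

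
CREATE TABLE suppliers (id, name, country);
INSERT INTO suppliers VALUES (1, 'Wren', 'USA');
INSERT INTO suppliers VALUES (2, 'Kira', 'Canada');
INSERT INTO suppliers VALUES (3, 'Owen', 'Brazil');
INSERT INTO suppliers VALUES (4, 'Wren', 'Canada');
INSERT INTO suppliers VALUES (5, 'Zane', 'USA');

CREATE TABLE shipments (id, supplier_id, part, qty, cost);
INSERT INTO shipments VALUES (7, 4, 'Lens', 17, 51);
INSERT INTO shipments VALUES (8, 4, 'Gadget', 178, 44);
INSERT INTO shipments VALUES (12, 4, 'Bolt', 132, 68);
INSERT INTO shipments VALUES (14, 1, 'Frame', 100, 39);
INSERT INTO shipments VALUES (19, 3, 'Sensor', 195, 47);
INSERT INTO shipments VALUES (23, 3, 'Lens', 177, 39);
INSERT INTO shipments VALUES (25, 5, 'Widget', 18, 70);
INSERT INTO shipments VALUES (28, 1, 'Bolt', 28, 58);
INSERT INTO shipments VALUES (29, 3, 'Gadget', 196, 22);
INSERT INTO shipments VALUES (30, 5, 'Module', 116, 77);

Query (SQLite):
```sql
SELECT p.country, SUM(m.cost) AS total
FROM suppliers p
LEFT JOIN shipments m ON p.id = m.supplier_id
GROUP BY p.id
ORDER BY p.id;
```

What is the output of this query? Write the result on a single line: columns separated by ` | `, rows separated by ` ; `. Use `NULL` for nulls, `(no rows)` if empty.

USA | 97 ; Canada | NULL ; Brazil | 108 ; Canada | 163 ; USA | 147

LEFT JOIN keeps every suppliers row; unmatched ones get NULL for shipments columns.
Group by suppliers.id and compute SUM(m.cost). SUM over an all-NULL group is NULL.
  1: ids {14, 28} → SUM(m.cost)=97
  2: ids {—} → SUM(m.cost)=NULL
  3: ids {19, 23, 29} → SUM(m.cost)=108
  4: ids {7, 8, 12} → SUM(m.cost)=163
  5: ids {25, 30} → SUM(m.cost)=147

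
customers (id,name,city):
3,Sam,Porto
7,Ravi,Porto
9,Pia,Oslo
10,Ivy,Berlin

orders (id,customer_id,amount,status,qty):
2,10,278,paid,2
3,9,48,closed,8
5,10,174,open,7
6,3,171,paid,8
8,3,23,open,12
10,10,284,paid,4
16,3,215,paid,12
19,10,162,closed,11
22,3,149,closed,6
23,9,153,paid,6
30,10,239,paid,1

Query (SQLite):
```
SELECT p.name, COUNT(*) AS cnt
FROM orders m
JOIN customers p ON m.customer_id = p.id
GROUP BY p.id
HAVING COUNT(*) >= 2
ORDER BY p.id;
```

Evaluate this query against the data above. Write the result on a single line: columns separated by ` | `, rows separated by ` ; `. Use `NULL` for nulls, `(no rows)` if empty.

Sam | 4 ; Pia | 2 ; Ivy | 5

Join each orders row to its customers via customer_id.
Group joined rows by customers.id; compute COUNT(*) per group.
HAVING: keep groups with count ≥ 2.
  3: ids {6, 8, 16, 22} → COUNT(*)=4
  9: ids {3, 23} → COUNT(*)=2
  10: ids {2, 5, 10, 19, 30} → COUNT(*)=5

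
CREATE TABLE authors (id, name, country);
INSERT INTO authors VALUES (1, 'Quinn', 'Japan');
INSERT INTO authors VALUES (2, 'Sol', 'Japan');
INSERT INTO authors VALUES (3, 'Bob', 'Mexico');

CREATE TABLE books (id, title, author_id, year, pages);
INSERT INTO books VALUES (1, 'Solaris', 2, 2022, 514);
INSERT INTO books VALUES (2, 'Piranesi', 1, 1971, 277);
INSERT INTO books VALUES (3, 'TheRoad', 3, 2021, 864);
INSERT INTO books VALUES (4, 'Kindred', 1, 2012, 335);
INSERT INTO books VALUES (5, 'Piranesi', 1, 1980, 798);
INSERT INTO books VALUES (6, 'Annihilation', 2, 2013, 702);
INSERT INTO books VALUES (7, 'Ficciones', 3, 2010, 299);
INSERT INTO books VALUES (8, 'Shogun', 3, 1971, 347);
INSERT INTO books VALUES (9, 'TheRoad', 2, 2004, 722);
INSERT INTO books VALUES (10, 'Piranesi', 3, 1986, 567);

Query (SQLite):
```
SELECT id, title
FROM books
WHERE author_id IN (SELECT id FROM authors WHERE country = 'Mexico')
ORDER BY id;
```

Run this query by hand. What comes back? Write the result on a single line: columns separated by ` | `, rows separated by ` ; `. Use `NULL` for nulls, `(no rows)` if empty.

Inner query: authors.id where country = 'Mexico'.
Outer: keep books rows whose author_id is in that set.
Inner query → {3}

3 | TheRoad ; 7 | Ficciones ; 8 | Shogun ; 10 | Piranesi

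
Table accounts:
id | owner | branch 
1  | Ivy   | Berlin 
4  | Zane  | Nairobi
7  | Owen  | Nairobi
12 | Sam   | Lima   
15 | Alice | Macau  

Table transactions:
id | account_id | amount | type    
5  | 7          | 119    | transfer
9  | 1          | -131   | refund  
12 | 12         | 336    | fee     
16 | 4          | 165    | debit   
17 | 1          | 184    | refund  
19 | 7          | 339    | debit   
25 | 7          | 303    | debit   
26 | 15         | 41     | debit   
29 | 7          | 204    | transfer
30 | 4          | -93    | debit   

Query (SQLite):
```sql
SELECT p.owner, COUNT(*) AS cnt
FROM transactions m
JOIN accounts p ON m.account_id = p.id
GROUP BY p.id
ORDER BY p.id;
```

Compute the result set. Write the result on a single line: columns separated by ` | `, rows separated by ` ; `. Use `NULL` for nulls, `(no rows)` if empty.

Join each transactions row to its accounts via account_id.
Group joined rows by accounts.id; compute COUNT(*) per group.
  1: ids {9, 17} → COUNT(*)=2
  4: ids {16, 30} → COUNT(*)=2
  7: ids {5, 19, 25, 29} → COUNT(*)=4
  12: ids {12} → COUNT(*)=1
  15: ids {26} → COUNT(*)=1

Ivy | 2 ; Zane | 2 ; Owen | 4 ; Sam | 1 ; Alice | 1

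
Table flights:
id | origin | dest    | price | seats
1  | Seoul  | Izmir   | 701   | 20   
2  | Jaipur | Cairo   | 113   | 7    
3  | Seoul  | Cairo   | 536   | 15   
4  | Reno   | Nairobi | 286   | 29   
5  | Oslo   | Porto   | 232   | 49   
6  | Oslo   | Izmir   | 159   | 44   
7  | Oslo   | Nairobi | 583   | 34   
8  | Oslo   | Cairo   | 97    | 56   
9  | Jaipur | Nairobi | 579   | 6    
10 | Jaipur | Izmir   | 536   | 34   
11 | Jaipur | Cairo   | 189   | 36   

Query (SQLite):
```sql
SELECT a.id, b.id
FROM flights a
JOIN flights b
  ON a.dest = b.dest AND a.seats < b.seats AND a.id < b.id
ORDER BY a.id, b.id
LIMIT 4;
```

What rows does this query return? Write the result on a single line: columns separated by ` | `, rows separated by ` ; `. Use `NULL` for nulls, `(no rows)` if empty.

Pairs (a,b) with same dest, a.seats < b.seats, a.id < b.id.
dest groups: Cairo:{2,3,8,11} Izmir:{1,6,10} Nairobi:{4,7,9} Porto:{5}
Ordered by (a.id, b.id); first 4.

1 | 6 ; 1 | 10 ; 2 | 3 ; 2 | 8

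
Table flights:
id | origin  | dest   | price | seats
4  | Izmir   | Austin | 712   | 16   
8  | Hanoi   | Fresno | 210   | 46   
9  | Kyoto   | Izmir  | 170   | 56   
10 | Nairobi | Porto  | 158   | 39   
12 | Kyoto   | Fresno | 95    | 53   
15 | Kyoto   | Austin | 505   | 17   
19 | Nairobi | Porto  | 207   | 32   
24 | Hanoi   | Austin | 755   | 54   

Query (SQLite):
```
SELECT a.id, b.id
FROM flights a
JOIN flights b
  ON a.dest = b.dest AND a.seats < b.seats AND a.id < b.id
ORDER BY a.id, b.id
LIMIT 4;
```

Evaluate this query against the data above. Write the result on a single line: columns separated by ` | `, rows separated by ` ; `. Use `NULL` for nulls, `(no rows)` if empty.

4 | 15 ; 4 | 24 ; 8 | 12 ; 15 | 24

Pairs (a,b) with same dest, a.seats < b.seats, a.id < b.id.
dest groups: Austin:{4,15,24} Fresno:{8,12} Izmir:{9} Porto:{10,19}
Ordered by (a.id, b.id); first 4.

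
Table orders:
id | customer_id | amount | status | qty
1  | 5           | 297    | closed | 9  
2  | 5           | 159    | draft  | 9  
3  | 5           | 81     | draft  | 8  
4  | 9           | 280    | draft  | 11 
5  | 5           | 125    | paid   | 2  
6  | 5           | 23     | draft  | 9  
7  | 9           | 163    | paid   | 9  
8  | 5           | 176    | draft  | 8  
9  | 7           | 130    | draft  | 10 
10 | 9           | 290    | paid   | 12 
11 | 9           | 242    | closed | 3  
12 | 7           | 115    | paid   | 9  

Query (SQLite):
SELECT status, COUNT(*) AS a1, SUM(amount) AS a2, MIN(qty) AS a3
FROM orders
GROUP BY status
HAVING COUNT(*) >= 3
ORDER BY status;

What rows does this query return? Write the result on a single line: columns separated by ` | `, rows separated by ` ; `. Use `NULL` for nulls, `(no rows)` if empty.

draft | 6 | 849 | 8 ; paid | 4 | 693 | 2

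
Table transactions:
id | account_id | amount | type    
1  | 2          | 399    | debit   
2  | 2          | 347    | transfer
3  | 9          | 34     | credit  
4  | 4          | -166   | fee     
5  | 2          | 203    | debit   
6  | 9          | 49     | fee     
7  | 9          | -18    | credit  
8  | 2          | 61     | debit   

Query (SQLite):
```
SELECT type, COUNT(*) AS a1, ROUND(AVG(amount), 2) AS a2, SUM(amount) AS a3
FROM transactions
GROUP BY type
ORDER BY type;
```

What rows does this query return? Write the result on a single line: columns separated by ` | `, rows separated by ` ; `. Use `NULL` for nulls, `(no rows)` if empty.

Group transactions by type.
Per group compute: COUNT(*), ROUND(AVG(amount), 2), SUM(amount).
  credit: ids {3, 7} → COUNT(*)=2, ROUND(AVG(amount), 2)=8, SUM(amount)=16
  debit: ids {1, 5, 8} → COUNT(*)=3, ROUND(AVG(amount), 2)=221, SUM(amount)=663
  fee: ids {4, 6} → COUNT(*)=2, ROUND(AVG(amount), 2)=-58.5, SUM(amount)=-117
  transfer: ids {2} → COUNT(*)=1, ROUND(AVG(amount), 2)=347, SUM(amount)=347

credit | 2 | 8 | 16 ; debit | 3 | 221 | 663 ; fee | 2 | -58.5 | -117 ; transfer | 1 | 347 | 347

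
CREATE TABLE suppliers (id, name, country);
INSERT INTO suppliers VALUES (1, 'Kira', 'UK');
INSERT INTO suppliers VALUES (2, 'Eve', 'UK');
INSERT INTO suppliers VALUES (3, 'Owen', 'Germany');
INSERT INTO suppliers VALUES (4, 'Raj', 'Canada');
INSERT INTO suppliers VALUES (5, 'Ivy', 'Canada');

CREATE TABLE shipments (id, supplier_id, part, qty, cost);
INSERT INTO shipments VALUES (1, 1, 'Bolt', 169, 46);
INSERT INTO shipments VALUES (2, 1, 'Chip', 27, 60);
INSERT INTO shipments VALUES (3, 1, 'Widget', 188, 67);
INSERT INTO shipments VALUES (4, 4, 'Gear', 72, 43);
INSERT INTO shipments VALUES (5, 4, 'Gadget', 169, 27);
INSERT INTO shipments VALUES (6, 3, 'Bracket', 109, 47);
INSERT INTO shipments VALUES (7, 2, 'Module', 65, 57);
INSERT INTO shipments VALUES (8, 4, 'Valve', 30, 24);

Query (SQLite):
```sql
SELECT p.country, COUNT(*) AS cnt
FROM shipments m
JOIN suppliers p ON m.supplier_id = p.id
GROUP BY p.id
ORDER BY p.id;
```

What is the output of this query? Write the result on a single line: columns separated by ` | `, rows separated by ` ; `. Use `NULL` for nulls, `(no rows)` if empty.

UK | 3 ; UK | 1 ; Germany | 1 ; Canada | 3

Join each shipments row to its suppliers via supplier_id.
Group joined rows by suppliers.id; compute COUNT(*) per group.
  1: ids {1, 2, 3} → COUNT(*)=3
  2: ids {7} → COUNT(*)=1
  3: ids {6} → COUNT(*)=1
  4: ids {4, 5, 8} → COUNT(*)=3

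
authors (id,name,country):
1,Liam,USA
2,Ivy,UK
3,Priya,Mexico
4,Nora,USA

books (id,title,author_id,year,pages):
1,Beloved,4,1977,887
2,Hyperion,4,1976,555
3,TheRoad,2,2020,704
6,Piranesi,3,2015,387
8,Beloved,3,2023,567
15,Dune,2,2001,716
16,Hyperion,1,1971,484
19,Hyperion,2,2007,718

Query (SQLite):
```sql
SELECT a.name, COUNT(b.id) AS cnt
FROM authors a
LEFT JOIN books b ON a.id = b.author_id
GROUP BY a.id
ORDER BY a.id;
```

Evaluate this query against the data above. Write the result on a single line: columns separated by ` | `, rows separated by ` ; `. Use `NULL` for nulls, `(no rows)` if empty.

Liam | 1 ; Ivy | 3 ; Priya | 2 ; Nora | 2

LEFT JOIN keeps every authors row; unmatched ones get NULL for books columns.
Group by authors.id and compute COUNT(b.id). COUNT(col) of an all-NULL group is 0.
  1: ids {16} → COUNT(b.id)=1
  2: ids {3, 15, 19} → COUNT(b.id)=3
  3: ids {6, 8} → COUNT(b.id)=2
  4: ids {1, 2} → COUNT(b.id)=2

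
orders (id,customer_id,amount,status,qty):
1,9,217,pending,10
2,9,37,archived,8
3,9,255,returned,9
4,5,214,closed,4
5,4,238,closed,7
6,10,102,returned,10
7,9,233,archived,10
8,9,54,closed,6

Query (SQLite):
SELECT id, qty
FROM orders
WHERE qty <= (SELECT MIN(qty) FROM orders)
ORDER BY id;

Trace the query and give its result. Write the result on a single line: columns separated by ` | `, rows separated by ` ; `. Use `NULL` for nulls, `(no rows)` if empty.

Scalar subquery: MIN(qty) over all orders rows = 4.
Keep rows where qty <= that value.

4 | 4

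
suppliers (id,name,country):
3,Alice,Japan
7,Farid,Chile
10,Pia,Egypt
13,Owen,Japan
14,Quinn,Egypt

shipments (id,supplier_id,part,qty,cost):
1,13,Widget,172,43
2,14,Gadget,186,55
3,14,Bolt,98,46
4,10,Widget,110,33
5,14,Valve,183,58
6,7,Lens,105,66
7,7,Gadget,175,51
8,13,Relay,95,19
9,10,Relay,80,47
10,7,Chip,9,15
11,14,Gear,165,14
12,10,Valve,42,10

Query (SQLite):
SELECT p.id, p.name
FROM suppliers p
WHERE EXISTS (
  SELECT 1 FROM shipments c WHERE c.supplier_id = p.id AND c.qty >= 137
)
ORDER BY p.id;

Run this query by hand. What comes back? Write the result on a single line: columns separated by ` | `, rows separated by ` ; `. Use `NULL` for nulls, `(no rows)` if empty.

7 | Farid ; 13 | Owen ; 14 | Quinn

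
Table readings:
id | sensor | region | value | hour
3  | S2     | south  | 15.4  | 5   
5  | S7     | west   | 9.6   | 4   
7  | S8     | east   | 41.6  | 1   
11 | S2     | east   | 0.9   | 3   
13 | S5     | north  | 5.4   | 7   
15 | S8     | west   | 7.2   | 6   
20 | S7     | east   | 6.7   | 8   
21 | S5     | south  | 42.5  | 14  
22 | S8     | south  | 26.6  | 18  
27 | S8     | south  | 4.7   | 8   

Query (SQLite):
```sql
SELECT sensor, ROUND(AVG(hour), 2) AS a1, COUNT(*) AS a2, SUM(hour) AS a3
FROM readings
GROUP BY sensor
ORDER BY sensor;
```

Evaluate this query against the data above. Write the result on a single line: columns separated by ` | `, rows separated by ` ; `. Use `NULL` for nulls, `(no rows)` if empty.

Group readings by sensor.
Per group compute: ROUND(AVG(hour), 2), COUNT(*), SUM(hour).
  S2: ids {3, 11} → ROUND(AVG(hour), 2)=4, COUNT(*)=2, SUM(hour)=8
  S5: ids {13, 21} → ROUND(AVG(hour), 2)=10.5, COUNT(*)=2, SUM(hour)=21
  S7: ids {5, 20} → ROUND(AVG(hour), 2)=6, COUNT(*)=2, SUM(hour)=12
  S8: ids {7, 15, 22, 27} → ROUND(AVG(hour), 2)=8.25, COUNT(*)=4, SUM(hour)=33

S2 | 4 | 2 | 8 ; S5 | 10.5 | 2 | 21 ; S7 | 6 | 2 | 12 ; S8 | 8.25 | 4 | 33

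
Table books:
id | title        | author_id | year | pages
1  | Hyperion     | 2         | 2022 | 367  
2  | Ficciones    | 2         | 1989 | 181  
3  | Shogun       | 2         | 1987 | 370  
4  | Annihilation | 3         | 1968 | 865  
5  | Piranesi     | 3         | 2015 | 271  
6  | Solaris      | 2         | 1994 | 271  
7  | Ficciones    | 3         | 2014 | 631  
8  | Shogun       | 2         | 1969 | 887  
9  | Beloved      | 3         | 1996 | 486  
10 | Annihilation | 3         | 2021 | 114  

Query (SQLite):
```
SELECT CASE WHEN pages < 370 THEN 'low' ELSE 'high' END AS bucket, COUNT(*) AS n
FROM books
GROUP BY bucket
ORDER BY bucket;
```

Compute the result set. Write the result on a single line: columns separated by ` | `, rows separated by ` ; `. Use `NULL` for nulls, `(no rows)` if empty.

high | 5 ; low | 5

Bucket rows by pages < 370 → 'low' else 'high'; count each bucket.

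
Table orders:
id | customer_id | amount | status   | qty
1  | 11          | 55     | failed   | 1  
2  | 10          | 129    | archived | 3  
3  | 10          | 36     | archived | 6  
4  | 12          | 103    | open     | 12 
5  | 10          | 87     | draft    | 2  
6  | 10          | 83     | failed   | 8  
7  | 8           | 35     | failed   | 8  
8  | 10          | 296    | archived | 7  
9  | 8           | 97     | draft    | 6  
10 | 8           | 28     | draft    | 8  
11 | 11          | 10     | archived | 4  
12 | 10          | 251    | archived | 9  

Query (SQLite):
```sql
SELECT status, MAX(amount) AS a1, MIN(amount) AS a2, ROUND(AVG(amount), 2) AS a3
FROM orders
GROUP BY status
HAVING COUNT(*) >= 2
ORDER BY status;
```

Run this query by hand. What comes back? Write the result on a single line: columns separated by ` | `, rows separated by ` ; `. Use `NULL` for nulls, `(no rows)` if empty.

Group orders by status.
Per group compute: MAX(amount), MIN(amount), ROUND(AVG(amount), 2).
HAVING: drop groups with fewer than 2 rows.
  archived: ids {2, 3, 8, 11, 12} → MAX(amount)=296, MIN(amount)=10, ROUND(AVG(amount), 2)=144.4
  draft: ids {5, 9, 10} → MAX(amount)=97, MIN(amount)=28, ROUND(AVG(amount), 2)=70.67
  failed: ids {1, 6, 7} → MAX(amount)=83, MIN(amount)=35, ROUND(AVG(amount), 2)=57.67
  open: ids {4} → MAX(amount)=103, MIN(amount)=103, ROUND(AVG(amount), 2)=103

archived | 296 | 10 | 144.4 ; draft | 97 | 28 | 70.67 ; failed | 83 | 35 | 57.67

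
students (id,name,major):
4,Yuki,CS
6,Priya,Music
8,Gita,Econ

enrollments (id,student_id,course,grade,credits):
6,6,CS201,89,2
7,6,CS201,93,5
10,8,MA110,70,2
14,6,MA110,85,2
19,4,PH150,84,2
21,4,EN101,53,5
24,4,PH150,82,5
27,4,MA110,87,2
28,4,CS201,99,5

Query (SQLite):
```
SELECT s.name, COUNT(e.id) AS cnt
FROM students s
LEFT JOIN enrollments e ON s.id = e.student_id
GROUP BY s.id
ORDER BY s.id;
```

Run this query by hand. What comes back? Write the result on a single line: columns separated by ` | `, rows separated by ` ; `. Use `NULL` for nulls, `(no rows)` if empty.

Yuki | 5 ; Priya | 3 ; Gita | 1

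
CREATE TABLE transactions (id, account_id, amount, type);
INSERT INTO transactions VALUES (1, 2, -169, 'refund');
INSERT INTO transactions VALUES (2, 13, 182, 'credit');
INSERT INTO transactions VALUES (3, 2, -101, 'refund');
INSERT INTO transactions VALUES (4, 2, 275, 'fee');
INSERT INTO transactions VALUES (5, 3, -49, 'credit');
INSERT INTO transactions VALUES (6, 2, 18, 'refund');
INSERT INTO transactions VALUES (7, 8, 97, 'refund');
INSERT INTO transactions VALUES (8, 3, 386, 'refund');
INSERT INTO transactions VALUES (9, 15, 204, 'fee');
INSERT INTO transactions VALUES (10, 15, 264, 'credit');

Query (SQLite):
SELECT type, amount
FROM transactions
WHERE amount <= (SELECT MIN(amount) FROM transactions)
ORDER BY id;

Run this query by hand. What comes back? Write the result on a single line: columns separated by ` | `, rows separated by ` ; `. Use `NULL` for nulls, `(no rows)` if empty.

refund | -169

Scalar subquery: MIN(amount) over all transactions rows = -169.
Keep rows where amount <= that value.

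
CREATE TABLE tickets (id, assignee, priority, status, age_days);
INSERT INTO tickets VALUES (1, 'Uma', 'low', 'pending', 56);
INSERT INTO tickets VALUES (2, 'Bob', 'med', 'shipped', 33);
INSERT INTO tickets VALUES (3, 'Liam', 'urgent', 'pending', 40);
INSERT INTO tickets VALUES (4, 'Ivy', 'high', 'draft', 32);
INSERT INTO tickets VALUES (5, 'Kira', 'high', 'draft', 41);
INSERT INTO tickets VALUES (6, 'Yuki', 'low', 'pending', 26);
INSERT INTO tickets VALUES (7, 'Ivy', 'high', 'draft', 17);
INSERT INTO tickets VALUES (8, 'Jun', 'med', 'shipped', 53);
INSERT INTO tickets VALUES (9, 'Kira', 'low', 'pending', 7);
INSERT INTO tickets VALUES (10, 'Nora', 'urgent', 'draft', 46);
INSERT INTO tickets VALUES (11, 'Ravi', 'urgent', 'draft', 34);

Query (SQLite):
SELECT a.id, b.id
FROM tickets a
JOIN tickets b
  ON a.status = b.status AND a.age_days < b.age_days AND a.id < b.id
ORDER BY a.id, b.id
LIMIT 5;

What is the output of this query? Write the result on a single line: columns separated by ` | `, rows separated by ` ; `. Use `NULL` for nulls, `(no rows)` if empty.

2 | 8 ; 4 | 5 ; 4 | 10 ; 4 | 11 ; 5 | 10

Pairs (a,b) with same status, a.age_days < b.age_days, a.id < b.id.
status groups: draft:{4,5,7,10,11} pending:{1,3,6,9} shipped:{2,8}
Ordered by (a.id, b.id); first 5.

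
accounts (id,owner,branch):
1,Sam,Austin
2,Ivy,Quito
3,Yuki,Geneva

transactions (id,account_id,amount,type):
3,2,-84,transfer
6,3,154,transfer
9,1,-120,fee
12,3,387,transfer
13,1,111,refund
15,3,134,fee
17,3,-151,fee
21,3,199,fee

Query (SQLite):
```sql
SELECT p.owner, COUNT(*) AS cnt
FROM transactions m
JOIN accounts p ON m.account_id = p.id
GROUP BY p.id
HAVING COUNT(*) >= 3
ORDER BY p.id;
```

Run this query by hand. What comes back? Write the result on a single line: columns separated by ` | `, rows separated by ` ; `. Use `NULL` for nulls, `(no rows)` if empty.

Join each transactions row to its accounts via account_id.
Group joined rows by accounts.id; compute COUNT(*) per group.
HAVING: keep groups with count ≥ 3.
  1: ids {9, 13} → COUNT(*)=2
  2: ids {3} → COUNT(*)=1
  3: ids {6, 12, 15, 17, 21} → COUNT(*)=5

Yuki | 5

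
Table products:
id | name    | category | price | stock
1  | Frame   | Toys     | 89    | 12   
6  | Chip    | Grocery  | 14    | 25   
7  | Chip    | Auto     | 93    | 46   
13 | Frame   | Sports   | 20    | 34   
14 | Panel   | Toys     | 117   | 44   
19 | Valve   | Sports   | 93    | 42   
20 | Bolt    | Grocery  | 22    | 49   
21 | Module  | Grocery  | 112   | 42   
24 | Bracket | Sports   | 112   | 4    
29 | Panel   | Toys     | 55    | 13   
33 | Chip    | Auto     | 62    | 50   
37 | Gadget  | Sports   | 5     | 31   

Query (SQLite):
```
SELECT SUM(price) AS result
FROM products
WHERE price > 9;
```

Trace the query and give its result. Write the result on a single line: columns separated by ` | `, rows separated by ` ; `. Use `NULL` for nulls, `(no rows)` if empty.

789

Rows where price > 9 → price values: [89, 14, 93, 20, 117, 93, 22, 112, 112, 55, 62].
SUM of non-NULL values = 789.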